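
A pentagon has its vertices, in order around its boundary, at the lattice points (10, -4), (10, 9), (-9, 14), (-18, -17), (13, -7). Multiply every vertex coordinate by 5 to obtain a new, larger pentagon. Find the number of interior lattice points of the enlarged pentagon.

By the shoelace formula, twice the signed area is |(10·9 − 10·(-4)) + (10·14 − (-9)·9) + ((-9)·(-17) − (-18)·14) + ((-18)·(-7) − 13·(-17)) + (13·(-4) − 10·(-7))| = 1121, so the area is 1121/2.
Summing gcd(|Δx|,|Δy|) over the edges gives the boundary count: gcd(0,13) + gcd(19,5) + gcd(9,31) + gcd(31,10) + gcd(3,3) = 13+1+1+1+3 = 19.
Scaling by 5 multiplies the area by 5² = 25 (so the new area is 28025/2) and multiplies the boundary lattice-point count by 5, giving 95.
By Pick's theorem, the interior count of the dilated polygon is 28025/2 − 95/2 + 1 = 13966.

13966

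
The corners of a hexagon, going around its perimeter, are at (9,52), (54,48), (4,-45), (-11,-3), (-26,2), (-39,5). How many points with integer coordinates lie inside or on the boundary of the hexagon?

Using the shoelace formula, 2A = |[9·48 − 54·52] + [54·(-45) − 4·48] + [4·(-3) − (-11)·(-45)] + [(-11)·2 − (-26)·(-3)] + [(-26)·5 − (-39)·2] + [(-39)·52 − 9·5]| = 7730, so the area is 3865.
The number of boundary lattice points is Σ gcd(|Δx|,|Δy|) = gcd(45,4) + gcd(50,93) + gcd(15,42) + gcd(15,5) + gcd(13,3) + gcd(48,47) = 1+1+3+5+1+1 = 12.
Pick's theorem gives I = A − B/2 + 1 = 3865 − 12/2 + 1 = 3860, so the closed region contains I + B = 3860 + 12 = 3872 lattice points.

3872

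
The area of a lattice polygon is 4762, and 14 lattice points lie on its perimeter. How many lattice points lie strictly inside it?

Pick's theorem A = I + B/2 − 1 rearranges to I = A − B/2 + 1 = 4762 − 14/2 + 1 = 4756.

4756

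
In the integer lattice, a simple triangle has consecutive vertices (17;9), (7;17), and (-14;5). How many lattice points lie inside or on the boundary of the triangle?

The shoelace formula gives twice the area as |[17·17 − 7·9] + [7·5 − (-14)·17] + [(-14)·9 − 17·5]| = 288, so the area is 144.
The number of boundary lattice points is Σ gcd(|Δx|,|Δy|) = gcd(10,8) + gcd(21,12) + gcd(31,4) = 2+3+1 = 6.
Pick's theorem gives I = A − B/2 + 1 = 144 − 6/2 + 1 = 142, so the closed region contains I + B = 142 + 6 = 148 lattice points.

148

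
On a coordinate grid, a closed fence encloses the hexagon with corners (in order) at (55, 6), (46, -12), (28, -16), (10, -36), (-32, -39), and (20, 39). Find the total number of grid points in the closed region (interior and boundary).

The shoelace formula gives twice the area as |[55·(-12) − 46·6] + [46·(-16) − 28·(-12)] + [28·(-36) − 10·(-16)] + [10·(-39) − (-32)·(-36)] + [(-32)·39 − 20·(-39)] + [20·6 − 55·39]| = 6219, so the area is 6219/2.
Along each edge there are gcd(|Δx|,|Δy|)+1 lattice points, so counting each shared vertex once the boundary has gcd(9,18) + gcd(18,4) + gcd(18,20) + gcd(42,3) + gcd(52,78) + gcd(35,33) = 9+2+2+3+26+1 = 43.
Pick's theorem gives I = A − B/2 + 1 = 6219/2 − 43/2 + 1 = 3089, so the closed region contains I + B = 3089 + 43 = 3132 lattice points.

3132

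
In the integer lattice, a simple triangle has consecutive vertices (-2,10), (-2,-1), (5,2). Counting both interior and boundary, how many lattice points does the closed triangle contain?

The shoelace formula gives twice the area as |[(-2)·(-1) − (-2)·10] + [(-2)·2 − 5·(-1)] + [5·10 − (-2)·2]| = 77, so the area is 77/2.
The number of boundary lattice points is Σ gcd(|Δx|,|Δy|) = gcd(0,11) + gcd(7,3) + gcd(7,8) = 11+1+1 = 13.
Pick's theorem gives I = A − B/2 + 1 = 77/2 − 13/2 + 1 = 33, so the closed region contains I + B = 33 + 13 = 46 lattice points.

46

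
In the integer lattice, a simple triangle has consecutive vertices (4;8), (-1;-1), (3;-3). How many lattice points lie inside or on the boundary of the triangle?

26

The shoelace formula gives twice the area as |(4·(-1) − (-1)·8) + ((-1)·(-3) − 3·(-1)) + (3·8 − 4·(-3))| = 46, so the area is 23.
Summing gcd(|Δx|,|Δy|) over the edges gives the boundary count: gcd(5,9) + gcd(4,2) + gcd(1,11) = 1+2+1 = 4.
Pick's theorem gives I = A − B/2 + 1 = 23 − 4/2 + 1 = 22, so the closed region contains I + B = 22 + 4 = 26 lattice points.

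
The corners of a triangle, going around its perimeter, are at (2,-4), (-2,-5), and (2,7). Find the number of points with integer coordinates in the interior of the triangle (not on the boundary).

15

Using the shoelace formula, 2A = |[2·(-5) − (-2)·(-4)] + [(-2)·7 − 2·(-5)] + [2·(-4) − 2·7]| = 44, so the area is 22.
Summing gcd(|Δx|,|Δy|) over the edges gives the boundary count: gcd(4,1) + gcd(4,12) + gcd(0,11) = 1+4+11 = 16.
Pick's theorem gives I = A − B/2 + 1 = 22 − 16/2 + 1 = 15.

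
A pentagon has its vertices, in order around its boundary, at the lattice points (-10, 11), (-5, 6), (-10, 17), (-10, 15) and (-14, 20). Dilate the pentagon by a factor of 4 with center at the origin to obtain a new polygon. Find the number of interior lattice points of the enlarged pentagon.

349

Using the shoelace formula, 2A = |((-10)·6 − (-5)·11) + ((-5)·17 − (-10)·6) + ((-10)·15 − (-10)·17) + ((-10)·20 − (-14)·15) + ((-14)·11 − (-10)·20)| = 46, so the area is 23.
Along each edge there are gcd(|Δx|,|Δy|)+1 lattice points, so counting each shared vertex once the boundary has gcd(5,5) + gcd(5,11) + gcd(0,2) + gcd(4,5) + gcd(4,9) = 5+1+2+1+1 = 10.
Scaling by 4 multiplies the area by 4² = 16 (so the new area is 368) and multiplies the boundary lattice-point count by 4, giving 40.
By Pick's theorem, the interior count of the dilated polygon is 368 − 40/2 + 1 = 349.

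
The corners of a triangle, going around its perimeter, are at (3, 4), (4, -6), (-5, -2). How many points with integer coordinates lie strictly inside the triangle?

The shoelace formula gives twice the area as |[3·(-6) − 4·4] + [4·(-2) − (-5)·(-6)] + [(-5)·4 − 3·(-2)]| = 86, so the area is 43.
Summing gcd(|Δx|,|Δy|) over the edges gives the boundary count: gcd(1,10) + gcd(9,4) + gcd(8,6) = 1+1+2 = 4.
By Pick's theorem A = I + B/2 − 1, so I = 43 − 4/2 + 1 = 42.

42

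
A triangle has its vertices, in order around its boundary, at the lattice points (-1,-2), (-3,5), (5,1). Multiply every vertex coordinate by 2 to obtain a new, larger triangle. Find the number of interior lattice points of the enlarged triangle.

Using the shoelace formula, 2A = |((-1)·5 − (-3)·(-2)) + ((-3)·1 − 5·5) + (5·(-2) − (-1)·1)| = 48, so the area is 24.
The number of boundary lattice points is Σ gcd(|Δx|,|Δy|) = gcd(2,7) + gcd(8,4) + gcd(6,3) = 1+4+3 = 8.
Scaling by 2 multiplies the area by 2² = 4 (so the new area is 96) and multiplies the boundary lattice-point count by 2, giving 16.
By Pick's theorem, the interior count of the dilated polygon is 96 − 16/2 + 1 = 89.

89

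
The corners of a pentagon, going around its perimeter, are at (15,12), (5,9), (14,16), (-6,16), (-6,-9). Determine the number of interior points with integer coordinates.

By the shoelace formula, twice the signed area is |(15·9 − 5·12) + (5·16 − 14·9) + (14·16 − (-6)·16) + ((-6)·(-9) − (-6)·16) + ((-6)·12 − 15·(-9))| = 562, so the area is 281.
Summing gcd(|Δx|,|Δy|) over the edges gives the boundary count: gcd(10,3) + gcd(9,7) + gcd(20,0) + gcd(0,25) + gcd(21,21) = 1+1+20+25+21 = 68.
Pick's theorem gives I = A − B/2 + 1 = 281 − 68/2 + 1 = 248.

248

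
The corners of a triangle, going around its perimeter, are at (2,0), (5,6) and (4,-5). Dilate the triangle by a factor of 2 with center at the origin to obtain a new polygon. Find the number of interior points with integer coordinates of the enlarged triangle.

50

By the shoelace formula, twice the signed area is |(2·6 − 5·0) + (5·(-5) − 4·6) + (4·0 − 2·(-5))| = 27, so the area is 13.5.
The number of boundary lattice points is Σ gcd(|Δx|,|Δy|) = gcd(3,6) + gcd(1,11) + gcd(2,5) = 3+1+1 = 5.
Scaling by 2 multiplies the area by 2² = 4 (so the new area is 54) and multiplies the boundary lattice-point count by 2, giving 10.
By Pick's theorem, the interior count of the dilated polygon is 54 − 10/2 + 1 = 50.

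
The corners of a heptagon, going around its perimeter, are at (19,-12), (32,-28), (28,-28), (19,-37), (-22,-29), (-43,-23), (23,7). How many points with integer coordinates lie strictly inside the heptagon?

1514

The shoelace formula gives twice the area as |[19·(-28) − 32·(-12)] + [32·(-28) − 28·(-28)] + [28·(-37) − 19·(-28)] + [19·(-29) − (-22)·(-37)] + [(-22)·(-23) − (-43)·(-29)] + [(-43)·7 − 23·(-23)] + [23·(-12) − 19·7]| = 3051, so the area is 3051/2.
Summing gcd(|Δx|,|Δy|) over the edges gives the boundary count: gcd(13,16) + gcd(4,0) + gcd(9,9) + gcd(41,8) + gcd(21,6) + gcd(66,30) + gcd(4,19) = 1+4+9+1+3+6+1 = 25.
By Pick's theorem A = I + B/2 − 1, so I = 3051/2 − 25/2 + 1 = 1514.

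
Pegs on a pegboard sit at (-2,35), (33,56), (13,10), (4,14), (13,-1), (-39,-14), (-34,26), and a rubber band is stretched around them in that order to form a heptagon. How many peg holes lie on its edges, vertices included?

Along each edge there are gcd(|Δx|,|Δy|)+1 lattice points, so counting each shared vertex once the boundary has gcd(35,21) + gcd(20,46) + gcd(9,4) + gcd(9,15) + gcd(52,13) + gcd(5,40) + gcd(32,9) = 7+2+1+3+13+5+1 = 32.

32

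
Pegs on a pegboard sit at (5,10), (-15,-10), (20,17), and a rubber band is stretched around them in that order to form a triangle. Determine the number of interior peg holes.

70

By the shoelace formula, twice the signed area is |(5·(-10) − (-15)·10) + ((-15)·17 − 20·(-10)) + (20·10 − 5·17)| = 160, so the area is 80.
Summing gcd(|Δx|,|Δy|) over the edges gives the boundary count: gcd(20,20) + gcd(35,27) + gcd(15,7) = 20+1+1 = 22.
By Pick's theorem A = I + B/2 − 1, so I = 80 − 22/2 + 1 = 70.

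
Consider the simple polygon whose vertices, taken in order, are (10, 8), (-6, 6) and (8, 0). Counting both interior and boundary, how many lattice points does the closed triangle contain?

66

By the shoelace formula, twice the signed area is |[10·6 − (-6)·8] + [(-6)·0 − 8·6] + [8·8 − 10·0]| = 124, so the area is 62.
The number of boundary lattice points is Σ gcd(|Δx|,|Δy|) = gcd(16,2) + gcd(14,6) + gcd(2,8) = 2+2+2 = 6.
Pick's theorem gives I = A − B/2 + 1 = 62 − 6/2 + 1 = 60, so the closed region contains I + B = 60 + 6 = 66 lattice points.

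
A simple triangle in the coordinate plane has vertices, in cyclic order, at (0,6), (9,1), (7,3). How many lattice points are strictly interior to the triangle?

The shoelace formula gives twice the area as |(0·1 − 9·6) + (9·3 − 7·1) + (7·6 − 0·3)| = 8, so the area is 4.
The number of boundary lattice points is Σ gcd(|Δx|,|Δy|) = gcd(9,5) + gcd(2,2) + gcd(7,3) = 1+2+1 = 4.
By Pick's theorem A = I + B/2 − 1, so I = 4 − 4/2 + 1 = 3.

3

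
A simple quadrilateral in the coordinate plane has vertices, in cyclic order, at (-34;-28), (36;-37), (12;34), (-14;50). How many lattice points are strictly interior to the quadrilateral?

The shoelace formula gives twice the area as |((-34)·(-37) − 36·(-28)) + (36·34 − 12·(-37)) + (12·50 − (-14)·34) + ((-14)·(-28) − (-34)·50)| = 7102, so the area is 3551.
The number of boundary lattice points is Σ gcd(|Δx|,|Δy|) = gcd(70,9) + gcd(24,71) + gcd(26,16) + gcd(20,78) = 1+1+2+2 = 6.
By Pick's theorem A = I + B/2 − 1, so I = 3551 − 6/2 + 1 = 3549.

3549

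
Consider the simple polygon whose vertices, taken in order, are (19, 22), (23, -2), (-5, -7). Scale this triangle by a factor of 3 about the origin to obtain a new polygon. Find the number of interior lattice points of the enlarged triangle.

3106

By the shoelace formula, twice the signed area is |(19·(-2) − 23·22) + (23·(-7) − (-5)·(-2)) + ((-5)·22 − 19·(-7))| = 692, so the area is 346.
Summing gcd(|Δx|,|Δy|) over the edges gives the boundary count: gcd(4,24) + gcd(28,5) + gcd(24,29) = 4+1+1 = 6.
Scaling by 3 multiplies the area by 3² = 9 (so the new area is 3114) and multiplies the boundary lattice-point count by 3, giving 18.
By Pick's theorem, the interior count of the dilated polygon is 3114 − 18/2 + 1 = 3106.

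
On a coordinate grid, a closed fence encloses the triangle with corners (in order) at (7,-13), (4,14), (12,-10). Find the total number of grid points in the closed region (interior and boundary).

79

The shoelace formula gives twice the area as |[7·14 − 4·(-13)] + [4·(-10) − 12·14] + [12·(-13) − 7·(-10)]| = 144, so the area is 72.
Along each edge there are gcd(|Δx|,|Δy|)+1 lattice points, so counting each shared vertex once the boundary has gcd(3,27) + gcd(8,24) + gcd(5,3) = 3+8+1 = 12.
Pick's theorem gives I = A − B/2 + 1 = 72 − 12/2 + 1 = 67, so the closed region contains I + B = 67 + 12 = 79 lattice points.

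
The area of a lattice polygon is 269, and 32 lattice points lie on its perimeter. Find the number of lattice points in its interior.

254

Pick's theorem A = I + B/2 − 1 rearranges to I = A − B/2 + 1 = 269 − 32/2 + 1 = 254.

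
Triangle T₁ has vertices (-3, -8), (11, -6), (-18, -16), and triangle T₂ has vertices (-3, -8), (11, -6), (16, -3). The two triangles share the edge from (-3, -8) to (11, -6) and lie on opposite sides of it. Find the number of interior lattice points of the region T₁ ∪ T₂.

56

The union is the simple quadrilateral with vertices (-3, -8), (-18, -16), (11, -6), (16, -3) in order.
Using the shoelace formula, 2A = |[(-3)·(-16) − (-18)·(-8)] + [(-18)·(-6) − 11·(-16)] + [11·(-3) − 16·(-6)] + [16·(-8) − (-3)·(-3)]| = 114, so the area is 57.
Summing gcd(|Δx|,|Δy|) over the edges gives the boundary count: gcd(15,8) + gcd(29,10) + gcd(5,3) + gcd(19,5) = 1+1+1+1 = 4.
By Pick's theorem I = A − B/2 + 1 = 57 − 4/2 + 1 = 56.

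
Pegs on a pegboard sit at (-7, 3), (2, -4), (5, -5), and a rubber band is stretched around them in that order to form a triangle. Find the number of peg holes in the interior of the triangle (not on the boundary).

4

By the shoelace formula, twice the signed area is |((-7)·(-4) − 2·3) + (2·(-5) − 5·(-4)) + (5·3 − (-7)·(-5))| = 12, so the area is 6.
Along each edge there are gcd(|Δx|,|Δy|)+1 lattice points, so counting each shared vertex once the boundary has gcd(9,7) + gcd(3,1) + gcd(12,8) = 1+1+4 = 6.
By Pick's theorem A = I + B/2 − 1, so I = 6 − 6/2 + 1 = 4.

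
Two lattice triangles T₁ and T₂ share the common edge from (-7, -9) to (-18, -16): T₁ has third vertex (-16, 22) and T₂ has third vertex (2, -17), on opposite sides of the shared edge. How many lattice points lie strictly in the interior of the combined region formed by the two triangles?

276

The union is the simple quadrilateral with vertices (-7, -9), (-16, 22), (-18, -16), (2, -17) in order.
Using the shoelace formula, 2A = |[(-7)·22 − (-16)·(-9)] + [(-16)·(-16) − (-18)·22] + [(-18)·(-17) − 2·(-16)] + [2·(-9) − (-7)·(-17)]| = 555, so the area is 555/2.
Along each edge there are gcd(|Δx|,|Δy|)+1 lattice points, so counting each shared vertex once the boundary has gcd(9,31) + gcd(2,38) + gcd(20,1) + gcd(9,8) = 1+2+1+1 = 5.
By Pick's theorem I = A − B/2 + 1 = 555/2 − 5/2 + 1 = 276.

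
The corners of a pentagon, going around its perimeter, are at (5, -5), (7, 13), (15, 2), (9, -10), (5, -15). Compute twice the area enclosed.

By the shoelace formula, twice the signed area is |[5·13 − 7·(-5)] + [7·2 − 15·13] + [15·(-10) − 9·2] + [9·(-15) − 5·(-10)] + [5·(-5) − 5·(-15)]| = 284, so the area is 142.

284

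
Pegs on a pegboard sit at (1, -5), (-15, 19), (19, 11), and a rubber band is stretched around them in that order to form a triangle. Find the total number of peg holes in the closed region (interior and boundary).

351

By the shoelace formula, twice the signed area is |(1·19 − (-15)·(-5)) + ((-15)·11 − 19·19) + (19·(-5) − 1·11)| = 688, so the area is 344.
Summing gcd(|Δx|,|Δy|) over the edges gives the boundary count: gcd(16,24) + gcd(34,8) + gcd(18,16) = 8+2+2 = 12.
Pick's theorem gives I = A − B/2 + 1 = 344 − 12/2 + 1 = 339, so the closed region contains I + B = 339 + 12 = 351 lattice points.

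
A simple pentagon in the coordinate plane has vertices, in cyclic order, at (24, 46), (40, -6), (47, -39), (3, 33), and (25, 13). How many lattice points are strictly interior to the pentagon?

By the shoelace formula, twice the signed area is |[24·(-6) − 40·46] + [40·(-39) − 47·(-6)] + [47·33 − 3·(-39)] + [3·13 − 25·33] + [25·46 − 24·13]| = 1542, so the area is 771.
The number of boundary lattice points is Σ gcd(|Δx|,|Δy|) = gcd(16,52) + gcd(7,33) + gcd(44,72) + gcd(22,20) + gcd(1,33) = 4+1+4+2+1 = 12.
Pick's theorem gives I = A − B/2 + 1 = 771 − 12/2 + 1 = 766.

766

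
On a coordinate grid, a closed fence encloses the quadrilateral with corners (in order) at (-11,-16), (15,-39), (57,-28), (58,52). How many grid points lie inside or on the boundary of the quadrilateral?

By the shoelace formula, twice the signed area is |((-11)·(-39) − 15·(-16)) + (15·(-28) − 57·(-39)) + (57·52 − 58·(-28)) + (58·(-16) − (-11)·52)| = 6704, so the area is 3352.
Summing gcd(|Δx|,|Δy|) over the edges gives the boundary count: gcd(26,23) + gcd(42,11) + gcd(1,80) + gcd(69,68) = 1+1+1+1 = 4.
Pick's theorem gives I = A − B/2 + 1 = 3352 − 4/2 + 1 = 3351, so the closed region contains I + B = 3351 + 4 = 3355 lattice points.

3355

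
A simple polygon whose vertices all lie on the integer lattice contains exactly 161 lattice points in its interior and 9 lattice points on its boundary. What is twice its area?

329

By Pick's theorem, A = I + B/2 − 1 = 161 + 9/2 − 1 = 329/2.
Hence 2A = 329.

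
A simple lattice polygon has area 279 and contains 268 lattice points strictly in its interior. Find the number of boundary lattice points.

24

Pick's theorem gives A = I + B/2 − 1, so B = 2(A − I + 1) = 2(279 − 268 + 1) = 24.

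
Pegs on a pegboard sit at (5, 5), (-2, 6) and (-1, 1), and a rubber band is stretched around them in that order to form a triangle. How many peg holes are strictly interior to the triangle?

Using the shoelace formula, 2A = |(5·6 − (-2)·5) + ((-2)·1 − (-1)·6) + ((-1)·5 − 5·1)| = 34, so the area is 17.
Summing gcd(|Δx|,|Δy|) over the edges gives the boundary count: gcd(7,1) + gcd(1,5) + gcd(6,4) = 1+1+2 = 4.
Pick's theorem gives I = A − B/2 + 1 = 17 − 4/2 + 1 = 16.

16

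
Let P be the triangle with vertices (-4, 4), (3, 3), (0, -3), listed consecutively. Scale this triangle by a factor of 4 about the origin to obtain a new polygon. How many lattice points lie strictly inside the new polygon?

351

By the shoelace formula, twice the signed area is |((-4)·3 − 3·4) + (3·(-3) − 0·3) + (0·4 − (-4)·(-3))| = 45, so the area is 22.5.
Summing gcd(|Δx|,|Δy|) over the edges gives the boundary count: gcd(7,1) + gcd(3,6) + gcd(4,7) = 1+3+1 = 5.
Scaling by 4 multiplies the area by 4² = 16 (so the new area is 360) and multiplies the boundary lattice-point count by 4, giving 20.
By Pick's theorem, the interior count of the dilated polygon is 360 − 20/2 + 1 = 351.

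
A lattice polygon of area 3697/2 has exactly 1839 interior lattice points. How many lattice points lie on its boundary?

21

Pick's theorem gives A = I + B/2 − 1, so B = 2(A − I + 1) = 2(3697/2 − 1839 + 1) = 21.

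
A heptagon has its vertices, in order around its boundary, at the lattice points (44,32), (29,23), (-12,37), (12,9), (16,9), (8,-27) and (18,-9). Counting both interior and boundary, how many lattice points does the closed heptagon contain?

874

By the shoelace formula, twice the signed area is |(44·23 − 29·32) + (29·37 − (-12)·23) + ((-12)·9 − 12·37) + (12·9 − 16·9) + (16·(-27) − 8·9) + (8·(-9) − 18·(-27)) + (18·32 − 44·(-9))| = 1727, so the area is 1727/2.
Summing gcd(|Δx|,|Δy|) over the edges gives the boundary count: gcd(15,9) + gcd(41,14) + gcd(24,28) + gcd(4,0) + gcd(8,36) + gcd(10,18) + gcd(26,41) = 3+1+4+4+4+2+1 = 19.
Pick's theorem gives I = A − B/2 + 1 = 1727/2 − 19/2 + 1 = 855, so the closed region contains I + B = 855 + 19 = 874 lattice points.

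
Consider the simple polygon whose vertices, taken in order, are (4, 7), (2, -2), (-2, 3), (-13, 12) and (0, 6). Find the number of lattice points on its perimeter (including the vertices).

5

The number of boundary lattice points is Σ gcd(|Δx|,|Δy|) = gcd(2,9) + gcd(4,5) + gcd(11,9) + gcd(13,6) + gcd(4,1) = 1+1+1+1+1 = 5.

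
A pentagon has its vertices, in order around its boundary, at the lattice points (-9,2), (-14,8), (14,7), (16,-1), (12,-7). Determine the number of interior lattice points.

256

The shoelace formula gives twice the area as |((-9)·8 − (-14)·2) + ((-14)·7 − 14·8) + (14·(-1) − 16·7) + (16·(-7) − 12·(-1)) + (12·2 − (-9)·(-7))| = 519, so the area is 519/2.
Along each edge there are gcd(|Δx|,|Δy|)+1 lattice points, so counting each shared vertex once the boundary has gcd(5,6) + gcd(28,1) + gcd(2,8) + gcd(4,6) + gcd(21,9) = 1+1+2+2+3 = 9.
By Pick's theorem A = I + B/2 − 1, so I = 519/2 − 9/2 + 1 = 256.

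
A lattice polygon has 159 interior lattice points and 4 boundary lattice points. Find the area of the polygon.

160

Pick's theorem states A = I + B/2 − 1, so A = 159 + 4/2 − 1 = 160.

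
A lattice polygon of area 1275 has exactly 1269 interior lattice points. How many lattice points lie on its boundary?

Pick's theorem gives A = I + B/2 − 1, so B = 2(A − I + 1) = 2(1275 − 1269 + 1) = 14.

14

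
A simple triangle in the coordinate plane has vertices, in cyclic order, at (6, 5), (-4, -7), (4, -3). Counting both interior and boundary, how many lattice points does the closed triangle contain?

By the shoelace formula, twice the signed area is |[6·(-7) − (-4)·5] + [(-4)·(-3) − 4·(-7)] + [4·5 − 6·(-3)]| = 56, so the area is 28.
Along each edge there are gcd(|Δx|,|Δy|)+1 lattice points, so counting each shared vertex once the boundary has gcd(10,12) + gcd(8,4) + gcd(2,8) = 2+4+2 = 8.
Pick's theorem gives I = A − B/2 + 1 = 28 − 8/2 + 1 = 25, so the closed region contains I + B = 25 + 8 = 33 lattice points.

33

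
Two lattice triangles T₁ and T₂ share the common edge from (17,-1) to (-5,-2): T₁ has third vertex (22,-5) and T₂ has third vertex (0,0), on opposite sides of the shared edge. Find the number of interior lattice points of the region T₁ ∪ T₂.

The union is the simple quadrilateral with vertices (17,-1), (22,-5), (-5,-2), (0,0) in order.
Using the shoelace formula, 2A = |(17·(-5) − 22·(-1)) + (22·(-2) − (-5)·(-5)) + ((-5)·0 − 0·(-2)) + (0·(-1) − 17·0)| = 132, so the area is 66.
The number of boundary lattice points is Σ gcd(|Δx|,|Δy|) = gcd(5,4) + gcd(27,3) + gcd(5,2) + gcd(17,1) = 1+3+1+1 = 6.
By Pick's theorem I = A − B/2 + 1 = 66 − 6/2 + 1 = 64.

64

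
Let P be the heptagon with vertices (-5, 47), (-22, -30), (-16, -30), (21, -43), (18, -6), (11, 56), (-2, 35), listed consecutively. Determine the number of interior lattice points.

2485

Using the shoelace formula, 2A = |((-5)·(-30) − (-22)·47) + ((-22)·(-30) − (-16)·(-30)) + ((-16)·(-43) − 21·(-30)) + (21·(-6) − 18·(-43)) + (18·56 − 11·(-6)) + (11·35 − (-2)·56) + ((-2)·47 − (-5)·35)| = 4982, so the area is 2491.
Along each edge there are gcd(|Δx|,|Δy|)+1 lattice points, so counting each shared vertex once the boundary has gcd(17,77) + gcd(6,0) + gcd(37,13) + gcd(3,37) + gcd(7,62) + gcd(13,21) + gcd(3,12) = 1+6+1+1+1+1+3 = 14.
By Pick's theorem A = I + B/2 − 1, so I = 2491 − 14/2 + 1 = 2485.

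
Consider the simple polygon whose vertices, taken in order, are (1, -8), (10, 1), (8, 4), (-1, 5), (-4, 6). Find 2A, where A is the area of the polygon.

197

By the shoelace formula, twice the signed area is |[1·1 − 10·(-8)] + [10·4 − 8·1] + [8·5 − (-1)·4] + [(-1)·6 − (-4)·5] + [(-4)·(-8) − 1·6]| = 197, so the area is 98.5.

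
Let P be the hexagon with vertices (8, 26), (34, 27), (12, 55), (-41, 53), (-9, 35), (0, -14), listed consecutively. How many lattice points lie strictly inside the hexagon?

Using the shoelace formula, 2A = |(8·27 − 34·26) + (34·55 − 12·27) + (12·53 − (-41)·55) + ((-41)·35 − (-9)·53) + ((-9)·(-14) − 0·35) + (0·26 − 8·(-14))| = 3049, so the area is 3049/2.
The number of boundary lattice points is Σ gcd(|Δx|,|Δy|) = gcd(26,1) + gcd(22,28) + gcd(53,2) + gcd(32,18) + gcd(9,49) + gcd(8,40) = 1+2+1+2+1+8 = 15.
By Pick's theorem A = I + B/2 − 1, so I = 3049/2 − 15/2 + 1 = 1518.

1518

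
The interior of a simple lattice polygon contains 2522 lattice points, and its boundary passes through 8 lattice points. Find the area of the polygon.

2525

Pick's theorem states A = I + B/2 − 1, so A = 2522 + 8/2 − 1 = 2525.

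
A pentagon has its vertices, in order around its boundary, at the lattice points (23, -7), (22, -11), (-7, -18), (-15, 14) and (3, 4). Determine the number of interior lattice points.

572

Using the shoelace formula, 2A = |(23·(-11) − 22·(-7)) + (22·(-18) − (-7)·(-11)) + ((-7)·14 − (-15)·(-18)) + ((-15)·4 − 3·14) + (3·(-7) − 23·4)| = 1155, so the area is 577.5.
Along each edge there are gcd(|Δx|,|Δy|)+1 lattice points, so counting each shared vertex once the boundary has gcd(1,4) + gcd(29,7) + gcd(8,32) + gcd(18,10) + gcd(20,11) = 1+1+8+2+1 = 13.
Pick's theorem gives I = A − B/2 + 1 = 577.5 − 13/2 + 1 = 572.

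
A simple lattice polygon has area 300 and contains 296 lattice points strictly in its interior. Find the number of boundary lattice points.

Pick's theorem gives A = I + B/2 − 1, so B = 2(A − I + 1) = 2(300 − 296 + 1) = 10.

10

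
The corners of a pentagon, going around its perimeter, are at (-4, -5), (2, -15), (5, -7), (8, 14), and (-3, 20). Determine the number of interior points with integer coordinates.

Using the shoelace formula, 2A = |[(-4)·(-15) − 2·(-5)] + [2·(-7) − 5·(-15)] + [5·14 − 8·(-7)] + [8·20 − (-3)·14] + [(-3)·(-5) − (-4)·20]| = 554, so the area is 277.
Along each edge there are gcd(|Δx|,|Δy|)+1 lattice points, so counting each shared vertex once the boundary has gcd(6,10) + gcd(3,8) + gcd(3,21) + gcd(11,6) + gcd(1,25) = 2+1+3+1+1 = 8.
By Pick's theorem A = I + B/2 − 1, so I = 277 − 8/2 + 1 = 274.

274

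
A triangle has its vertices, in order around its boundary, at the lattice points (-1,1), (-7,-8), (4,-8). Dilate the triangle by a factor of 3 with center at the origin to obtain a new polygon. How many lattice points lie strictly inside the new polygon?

Using the shoelace formula, 2A = |((-1)·(-8) − (-7)·1) + ((-7)·(-8) − 4·(-8)) + (4·1 − (-1)·(-8))| = 99, so the area is 99/2.
The number of boundary lattice points is Σ gcd(|Δx|,|Δy|) = gcd(6,9) + gcd(11,0) + gcd(5,9) = 3+11+1 = 15.
Scaling by 3 multiplies the area by 3² = 9 (so the new area is 445.5) and multiplies the boundary lattice-point count by 3, giving 45.
By Pick's theorem, the interior count of the dilated polygon is 445.5 − 45/2 + 1 = 424.

424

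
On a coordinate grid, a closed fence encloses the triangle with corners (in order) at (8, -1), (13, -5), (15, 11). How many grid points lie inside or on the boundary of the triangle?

The shoelace formula gives twice the area as |(8·(-5) − 13·(-1)) + (13·11 − 15·(-5)) + (15·(-1) − 8·11)| = 88, so the area is 44.
Along each edge there are gcd(|Δx|,|Δy|)+1 lattice points, so counting each shared vertex once the boundary has gcd(5,4) + gcd(2,16) + gcd(7,12) = 1+2+1 = 4.
Pick's theorem gives I = A − B/2 + 1 = 44 − 4/2 + 1 = 43, so the closed region contains I + B = 43 + 4 = 47 lattice points.

47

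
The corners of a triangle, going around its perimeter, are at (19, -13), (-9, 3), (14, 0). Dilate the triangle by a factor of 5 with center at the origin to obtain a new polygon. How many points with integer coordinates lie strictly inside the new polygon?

By the shoelace formula, twice the signed area is |(19·3 − (-9)·(-13)) + ((-9)·0 − 14·3) + (14·(-13) − 19·0)| = 284, so the area is 142.
The number of boundary lattice points is Σ gcd(|Δx|,|Δy|) = gcd(28,16) + gcd(23,3) + gcd(5,13) = 4+1+1 = 6.
Scaling by 5 multiplies the area by 5² = 25 (so the new area is 3550) and multiplies the boundary lattice-point count by 5, giving 30.
By Pick's theorem, the interior count of the dilated polygon is 3550 − 30/2 + 1 = 3536.

3536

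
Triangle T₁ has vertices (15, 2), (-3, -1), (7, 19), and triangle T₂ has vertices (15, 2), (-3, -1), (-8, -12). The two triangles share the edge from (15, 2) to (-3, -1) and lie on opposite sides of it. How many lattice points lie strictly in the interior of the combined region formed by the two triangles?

251

The union is the simple quadrilateral with vertices (15, 2), (7, 19), (-3, -1), (-8, -12) in order.
The shoelace formula gives twice the area as |(15·19 − 7·2) + (7·(-1) − (-3)·19) + ((-3)·(-12) − (-8)·(-1)) + ((-8)·2 − 15·(-12))| = 513, so the area is 256.5.
Along each edge there are gcd(|Δx|,|Δy|)+1 lattice points, so counting each shared vertex once the boundary has gcd(8,17) + gcd(10,20) + gcd(5,11) + gcd(23,14) = 1+10+1+1 = 13.
By Pick's theorem I = A − B/2 + 1 = 256.5 − 13/2 + 1 = 251.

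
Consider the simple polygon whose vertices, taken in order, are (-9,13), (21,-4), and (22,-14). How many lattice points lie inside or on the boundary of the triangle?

144

By the shoelace formula, twice the signed area is |((-9)·(-4) − 21·13) + (21·(-14) − 22·(-4)) + (22·13 − (-9)·(-14))| = 283, so the area is 283/2.
The number of boundary lattice points is Σ gcd(|Δx|,|Δy|) = gcd(30,17) + gcd(1,10) + gcd(31,27) = 1+1+1 = 3.
Pick's theorem gives I = A − B/2 + 1 = 283/2 − 3/2 + 1 = 141, so the closed region contains I + B = 141 + 3 = 144 lattice points.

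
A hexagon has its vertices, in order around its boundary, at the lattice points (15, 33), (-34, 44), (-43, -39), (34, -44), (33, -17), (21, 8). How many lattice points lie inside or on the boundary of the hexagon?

5147

By the shoelace formula, twice the signed area is |(15·44 − (-34)·33) + ((-34)·(-39) − (-43)·44) + ((-43)·(-44) − 34·(-39)) + (34·(-17) − 33·(-44)) + (33·8 − 21·(-17)) + (21·33 − 15·8)| = 10286, so the area is 5143.
Summing gcd(|Δx|,|Δy|) over the edges gives the boundary count: gcd(49,11) + gcd(9,83) + gcd(77,5) + gcd(1,27) + gcd(12,25) + gcd(6,25) = 1+1+1+1+1+1 = 6.
Pick's theorem gives I = A − B/2 + 1 = 5143 − 6/2 + 1 = 5141, so the closed region contains I + B = 5141 + 6 = 5147 lattice points.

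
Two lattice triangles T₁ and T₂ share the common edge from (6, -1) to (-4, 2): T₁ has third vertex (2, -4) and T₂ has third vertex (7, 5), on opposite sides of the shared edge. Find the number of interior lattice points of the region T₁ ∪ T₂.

49

The union is the simple quadrilateral with vertices (6, -1), (2, -4), (-4, 2), (7, 5) in order.
The shoelace formula gives twice the area as |(6·(-4) − 2·(-1)) + (2·2 − (-4)·(-4)) + ((-4)·5 − 7·2) + (7·(-1) − 6·5)| = 105, so the area is 52.5.
Along each edge there are gcd(|Δx|,|Δy|)+1 lattice points, so counting each shared vertex once the boundary has gcd(4,3) + gcd(6,6) + gcd(11,3) + gcd(1,6) = 1+6+1+1 = 9.
By Pick's theorem I = A − B/2 + 1 = 52.5 − 9/2 + 1 = 49.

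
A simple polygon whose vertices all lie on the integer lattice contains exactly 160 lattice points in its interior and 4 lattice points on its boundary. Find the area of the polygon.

161

Pick's theorem states A = I + B/2 − 1, so A = 160 + 4/2 − 1 = 161.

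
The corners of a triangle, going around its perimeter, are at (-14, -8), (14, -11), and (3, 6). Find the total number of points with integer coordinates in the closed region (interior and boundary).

224

The shoelace formula gives twice the area as |((-14)·(-11) − 14·(-8)) + (14·6 − 3·(-11)) + (3·(-8) − (-14)·6)| = 443, so the area is 443/2.
Summing gcd(|Δx|,|Δy|) over the edges gives the boundary count: gcd(28,3) + gcd(11,17) + gcd(17,14) = 1+1+1 = 3.
Pick's theorem gives I = A − B/2 + 1 = 443/2 − 3/2 + 1 = 221, so the closed region contains I + B = 221 + 3 = 224 lattice points.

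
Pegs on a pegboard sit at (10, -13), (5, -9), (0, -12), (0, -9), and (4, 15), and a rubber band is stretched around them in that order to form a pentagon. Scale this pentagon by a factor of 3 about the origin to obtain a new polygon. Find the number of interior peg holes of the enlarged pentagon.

The shoelace formula gives twice the area as |[10·(-9) − 5·(-13)] + [5·(-12) − 0·(-9)] + [0·(-9) − 0·(-12)] + [0·15 − 4·(-9)] + [4·(-13) − 10·15]| = 251, so the area is 251/2.
Along each edge there are gcd(|Δx|,|Δy|)+1 lattice points, so counting each shared vertex once the boundary has gcd(5,4) + gcd(5,3) + gcd(0,3) + gcd(4,24) + gcd(6,28) = 1+1+3+4+2 = 11.
Scaling by 3 multiplies the area by 3² = 9 (so the new area is 2259/2) and multiplies the boundary lattice-point count by 3, giving 33.
By Pick's theorem, the interior count of the dilated polygon is 2259/2 − 33/2 + 1 = 1114.

1114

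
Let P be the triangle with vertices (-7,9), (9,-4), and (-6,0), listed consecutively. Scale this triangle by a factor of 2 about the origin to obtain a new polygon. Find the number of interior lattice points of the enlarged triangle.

260

The shoelace formula gives twice the area as |[(-7)·(-4) − 9·9] + [9·0 − (-6)·(-4)] + [(-6)·9 − (-7)·0]| = 131, so the area is 65.5.
Summing gcd(|Δx|,|Δy|) over the edges gives the boundary count: gcd(16,13) + gcd(15,4) + gcd(1,9) = 1+1+1 = 3.
Scaling by 2 multiplies the area by 2² = 4 (so the new area is 262) and multiplies the boundary lattice-point count by 2, giving 6.
By Pick's theorem, the interior count of the dilated polygon is 262 − 6/2 + 1 = 260.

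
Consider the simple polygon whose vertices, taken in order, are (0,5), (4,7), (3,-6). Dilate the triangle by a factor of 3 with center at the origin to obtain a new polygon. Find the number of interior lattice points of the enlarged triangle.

Using the shoelace formula, 2A = |(0·7 − 4·5) + (4·(-6) − 3·7) + (3·5 − 0·(-6))| = 50, so the area is 25.
The number of boundary lattice points is Σ gcd(|Δx|,|Δy|) = gcd(4,2) + gcd(1,13) + gcd(3,11) = 2+1+1 = 4.
Scaling by 3 multiplies the area by 3² = 9 (so the new area is 225) and multiplies the boundary lattice-point count by 3, giving 12.
By Pick's theorem, the interior count of the dilated polygon is 225 − 12/2 + 1 = 220.

220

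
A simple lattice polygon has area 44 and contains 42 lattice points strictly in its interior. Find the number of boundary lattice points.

6

Pick's theorem gives A = I + B/2 − 1, so B = 2(A − I + 1) = 2(44 − 42 + 1) = 6.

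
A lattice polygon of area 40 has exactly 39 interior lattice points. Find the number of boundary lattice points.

4

Pick's theorem gives A = I + B/2 − 1, so B = 2(A − I + 1) = 2(40 − 39 + 1) = 4.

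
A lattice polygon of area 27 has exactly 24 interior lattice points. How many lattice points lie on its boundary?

Pick's theorem gives A = I + B/2 − 1, so B = 2(A − I + 1) = 2(27 − 24 + 1) = 8.

8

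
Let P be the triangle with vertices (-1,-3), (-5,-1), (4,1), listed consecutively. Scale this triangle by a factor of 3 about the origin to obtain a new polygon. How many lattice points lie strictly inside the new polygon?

Using the shoelace formula, 2A = |[(-1)·(-1) − (-5)·(-3)] + [(-5)·1 − 4·(-1)] + [4·(-3) − (-1)·1]| = 26, so the area is 13.
The number of boundary lattice points is Σ gcd(|Δx|,|Δy|) = gcd(4,2) + gcd(9,2) + gcd(5,4) = 2+1+1 = 4.
Scaling by 3 multiplies the area by 3² = 9 (so the new area is 117) and multiplies the boundary lattice-point count by 3, giving 12.
By Pick's theorem, the interior count of the dilated polygon is 117 − 12/2 + 1 = 112.

112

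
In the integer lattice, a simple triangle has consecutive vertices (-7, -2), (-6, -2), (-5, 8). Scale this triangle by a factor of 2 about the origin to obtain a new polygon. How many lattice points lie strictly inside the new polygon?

17

By the shoelace formula, twice the signed area is |((-7)·(-2) − (-6)·(-2)) + ((-6)·8 − (-5)·(-2)) + ((-5)·(-2) − (-7)·8)| = 10, so the area is 5.
The number of boundary lattice points is Σ gcd(|Δx|,|Δy|) = gcd(1,0) + gcd(1,10) + gcd(2,10) = 1+1+2 = 4.
Scaling by 2 multiplies the area by 2² = 4 (so the new area is 20) and multiplies the boundary lattice-point count by 2, giving 8.
By Pick's theorem, the interior count of the dilated polygon is 20 − 8/2 + 1 = 17.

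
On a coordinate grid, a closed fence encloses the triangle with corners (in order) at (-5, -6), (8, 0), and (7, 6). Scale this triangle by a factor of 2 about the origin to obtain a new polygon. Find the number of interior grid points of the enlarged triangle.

The shoelace formula gives twice the area as |[(-5)·0 − 8·(-6)] + [8·6 − 7·0] + [7·(-6) − (-5)·6]| = 84, so the area is 42.
Along each edge there are gcd(|Δx|,|Δy|)+1 lattice points, so counting each shared vertex once the boundary has gcd(13,6) + gcd(1,6) + gcd(12,12) = 1+1+12 = 14.
Scaling by 2 multiplies the area by 2² = 4 (so the new area is 168) and multiplies the boundary lattice-point count by 2, giving 28.
By Pick's theorem, the interior count of the dilated polygon is 168 − 28/2 + 1 = 155.

155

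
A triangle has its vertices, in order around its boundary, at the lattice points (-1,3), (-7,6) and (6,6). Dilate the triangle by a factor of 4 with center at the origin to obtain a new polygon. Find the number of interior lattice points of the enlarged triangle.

The shoelace formula gives twice the area as |[(-1)·6 − (-7)·3] + [(-7)·6 − 6·6] + [6·3 − (-1)·6]| = 39, so the area is 19.5.
Along each edge there are gcd(|Δx|,|Δy|)+1 lattice points, so counting each shared vertex once the boundary has gcd(6,3) + gcd(13,0) + gcd(7,3) = 3+13+1 = 17.
Scaling by 4 multiplies the area by 4² = 16 (so the new area is 312) and multiplies the boundary lattice-point count by 4, giving 68.
By Pick's theorem, the interior count of the dilated polygon is 312 − 68/2 + 1 = 279.

279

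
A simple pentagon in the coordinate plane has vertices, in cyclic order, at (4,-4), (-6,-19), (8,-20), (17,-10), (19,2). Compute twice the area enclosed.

The shoelace formula gives twice the area as |[4·(-19) − (-6)·(-4)] + [(-6)·(-20) − 8·(-19)] + [8·(-10) − 17·(-20)] + [17·2 − 19·(-10)] + [19·(-4) − 4·2]| = 572, so the area is 286.

572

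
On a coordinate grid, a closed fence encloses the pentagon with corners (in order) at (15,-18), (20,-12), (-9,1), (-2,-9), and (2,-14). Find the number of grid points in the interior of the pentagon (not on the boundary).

196

By the shoelace formula, twice the signed area is |(15·(-12) − 20·(-18)) + (20·1 − (-9)·(-12)) + ((-9)·(-9) − (-2)·1) + ((-2)·(-14) − 2·(-9)) + (2·(-18) − 15·(-14))| = 395, so the area is 395/2.
Along each edge there are gcd(|Δx|,|Δy|)+1 lattice points, so counting each shared vertex once the boundary has gcd(5,6) + gcd(29,13) + gcd(7,10) + gcd(4,5) + gcd(13,4) = 1+1+1+1+1 = 5.
Pick's theorem gives I = A − B/2 + 1 = 395/2 − 5/2 + 1 = 196.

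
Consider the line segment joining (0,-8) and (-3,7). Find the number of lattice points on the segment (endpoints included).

4

The number of lattice points on a segment between lattice points is gcd(|Δx|,|Δy|) + 1 = gcd(3,15) + 1 = 3 + 1 = 4.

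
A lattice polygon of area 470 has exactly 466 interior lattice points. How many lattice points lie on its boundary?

10

Pick's theorem gives A = I + B/2 − 1, so B = 2(A − I + 1) = 2(470 − 466 + 1) = 10.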